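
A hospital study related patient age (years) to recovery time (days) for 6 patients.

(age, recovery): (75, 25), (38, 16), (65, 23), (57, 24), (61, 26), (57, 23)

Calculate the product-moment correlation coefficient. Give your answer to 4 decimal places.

n = 6, Σx = 353, Σy = 137, Σx² = 21513, Σy² = 3191, Σxy = 8243
nΣxy − ΣxΣy = 49458 − 48361 = 1097
nΣx² − (Σx)² = 129078 − 124609 = 4469; nΣy² − (Σy)² = 19146 − 18769 = 377
r = 1097 / √(4469 × 377) = 1097 / 1298.0035 ≈ 0.8451

0.8451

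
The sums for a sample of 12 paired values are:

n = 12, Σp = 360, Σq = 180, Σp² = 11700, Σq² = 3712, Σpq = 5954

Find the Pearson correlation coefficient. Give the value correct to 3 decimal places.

0.580

r = (nΣpq − ΣpΣq) / √[(nΣp² − (Σp)²)(nΣq² − (Σq)²)]
Numerator: 12×5954 − 360×180 = 6648
Denominator: √[(140400 − 129600)(44544 − 32400)] = √[10800 × 12144] = 11452.3011
r = 6648 / 11452.3011 ≈ 0.580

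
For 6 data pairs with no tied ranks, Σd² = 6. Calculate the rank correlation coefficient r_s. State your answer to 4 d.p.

ρ = 1 − 6Σd² / [n(n²−1)] = 1 − 6×6 / (6×35)
  = 1 − 36/210 = 1 − 0.17143 ≈ 0.8286

0.8286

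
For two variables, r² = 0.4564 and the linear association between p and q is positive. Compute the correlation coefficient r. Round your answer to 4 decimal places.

0.6756

|r| = √0.4564 = 0.6756
The association is positive, so r = 0.6756.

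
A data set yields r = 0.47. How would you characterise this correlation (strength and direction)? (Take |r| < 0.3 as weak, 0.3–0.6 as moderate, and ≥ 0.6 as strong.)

moderate positive

r = 0.47 > 0 so the relationship is positive.
|r| = 0.47, which falls in the moderate range.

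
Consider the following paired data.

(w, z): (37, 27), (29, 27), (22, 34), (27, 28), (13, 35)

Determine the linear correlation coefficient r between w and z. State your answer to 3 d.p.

-0.886

n = 5, Σw = 128, Σz = 151, Σw² = 3592, Σz² = 4623, Σwz = 3741
nΣwz − ΣwΣz = 18705 − 19328 = -623
nΣw² − (Σw)² = 17960 − 16384 = 1576; nΣz² − (Σz)² = 23115 − 22801 = 314
r = -623 / √(1576 × 314) = -623 / 703.4657 ≈ -0.886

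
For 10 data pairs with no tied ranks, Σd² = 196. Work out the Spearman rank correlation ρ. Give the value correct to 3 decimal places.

ρ = 1 − 6Σd² / [n(n²−1)] = 1 − 6×196 / (10×99)
  = 1 − 1176/990 = 1 − 1.1879 ≈ -0.188

-0.188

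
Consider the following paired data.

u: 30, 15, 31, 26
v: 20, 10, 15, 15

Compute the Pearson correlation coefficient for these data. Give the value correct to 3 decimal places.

0.836

n = 4, Σu = 102, Σv = 60, Σu² = 2762, Σv² = 950, Σuv = 1605
nΣuv − ΣuΣv = 6420 − 6120 = 300
nΣu² − (Σu)² = 11048 − 10404 = 644; nΣv² − (Σv)² = 3800 − 3600 = 200
r = 300 / √(644 × 200) = 300 / 358.8872 ≈ 0.836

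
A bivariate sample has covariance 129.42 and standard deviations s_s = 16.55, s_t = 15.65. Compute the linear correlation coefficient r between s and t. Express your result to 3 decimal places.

r = Cov(s,t) / (s_s · s_t) = 129.42 / (16.55 × 15.65)
  = 129.42 / 259.0075 ≈ 0.500

0.500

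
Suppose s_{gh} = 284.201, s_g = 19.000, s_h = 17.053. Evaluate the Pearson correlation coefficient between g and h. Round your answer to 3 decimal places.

r = Cov(g,h) / (s_g · s_h) = 284.201 / (19.000 × 17.053)
  = 284.201 / 324.0070 ≈ 0.877

0.877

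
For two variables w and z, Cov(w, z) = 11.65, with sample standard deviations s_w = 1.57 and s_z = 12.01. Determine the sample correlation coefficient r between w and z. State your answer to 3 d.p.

0.618

r = Cov(w,z) / (s_w · s_z) = 11.65 / (1.57 × 12.01)
  = 11.65 / 18.8557 ≈ 0.618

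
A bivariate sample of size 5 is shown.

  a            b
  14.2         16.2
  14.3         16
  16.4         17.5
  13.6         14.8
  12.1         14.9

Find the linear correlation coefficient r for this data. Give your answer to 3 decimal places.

n = 5, Σa = 70.6, Σb = 79.4, Σa² = 1006.46, Σb² = 1265.74, Σab = 1127.41
nΣab − ΣaΣb = 5637.05 − 5605.64 = 31.41
nΣa² − (Σa)² = 5032.3 − 4984.36 = 47.94; nΣb² − (Σb)² = 6328.7 − 6304.36 = 24.34
r = 31.41 / √(47.94 × 24.34) = 31.41 / 34.1593 ≈ 0.920

0.920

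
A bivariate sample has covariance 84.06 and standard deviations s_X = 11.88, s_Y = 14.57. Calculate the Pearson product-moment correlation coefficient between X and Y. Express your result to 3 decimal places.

r = Cov(X,Y) / (s_X · s_Y) = 84.06 / (11.88 × 14.57)
  = 84.06 / 173.0916 ≈ 0.486

0.486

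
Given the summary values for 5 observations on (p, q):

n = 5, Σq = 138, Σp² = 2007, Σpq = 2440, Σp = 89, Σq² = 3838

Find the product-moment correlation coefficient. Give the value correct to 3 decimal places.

-0.148

r = (nΣpq − ΣpΣq) / √[(nΣp² − (Σp)²)(nΣq² − (Σq)²)]
Numerator: 5×2440 − 89×138 = -82
Denominator: √[(10035 − 7921)(19190 − 19044)] = √[2114 × 146] = 555.5574
r = -82 / 555.5574 ≈ -0.148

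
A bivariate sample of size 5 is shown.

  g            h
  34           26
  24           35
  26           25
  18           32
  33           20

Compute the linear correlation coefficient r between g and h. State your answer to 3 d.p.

-0.736

n = 5, Σg = 135, Σh = 138, Σg² = 3821, Σh² = 3950, Σgh = 3610
nΣgh − ΣgΣh = 18050 − 18630 = -580
nΣg² − (Σg)² = 19105 − 18225 = 880; nΣh² − (Σh)² = 19750 − 19044 = 706
r = -580 / √(880 × 706) = -580 / 788.2132 ≈ -0.736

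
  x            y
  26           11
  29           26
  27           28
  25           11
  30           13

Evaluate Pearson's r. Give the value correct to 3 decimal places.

n = 5, Σx = 137, Σy = 89, Σx² = 3771, Σy² = 1871, Σxy = 2461
nΣxy − ΣxΣy = 12305 − 12193 = 112
nΣx² − (Σx)² = 18855 − 18769 = 86; nΣy² − (Σy)² = 9355 − 7921 = 1434
r = 112 / √(86 × 1434) = 112 / 351.1752 ≈ 0.319

0.319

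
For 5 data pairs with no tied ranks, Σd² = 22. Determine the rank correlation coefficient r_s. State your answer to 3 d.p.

-0.100

ρ = 1 − 6Σd² / [n(n²−1)] = 1 − 6×22 / (5×24)
  = 1 − 132/120 = 1 − 1.1000 ≈ -0.100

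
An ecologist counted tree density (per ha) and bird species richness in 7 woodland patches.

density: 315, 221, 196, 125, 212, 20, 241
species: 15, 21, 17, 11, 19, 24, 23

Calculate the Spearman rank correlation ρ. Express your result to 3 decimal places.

-0.107

Rank density: 7, 5, 3, 2, 4, 1, 6
Rank species: 2, 5, 3, 1, 4, 7, 6
d = rank(density) − rank(species): 5, 0, 0, 1, 0, -6, 0; Σd² = 62
ρ = 1 − 6Σd² / [n(n²−1)] = 1 − 6×62 / (7×48) = 1 − 372/336 ≈ -0.107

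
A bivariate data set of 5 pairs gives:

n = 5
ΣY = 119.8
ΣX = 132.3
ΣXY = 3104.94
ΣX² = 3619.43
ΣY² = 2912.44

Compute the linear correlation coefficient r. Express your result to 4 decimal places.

r = (nΣXY − ΣXΣY) / √[(nΣX² − (ΣX)²)(nΣY² − (ΣY)²)]
Numerator: 5×3104.94 − 132.3×119.8 = -324.84
Denominator: √[(18097.15 − 17503.29)(14562.2 − 14352.04)] = √[593.86 × 210.16] = 353.2784
r = -324.84 / 353.2784 ≈ -0.9195

-0.9195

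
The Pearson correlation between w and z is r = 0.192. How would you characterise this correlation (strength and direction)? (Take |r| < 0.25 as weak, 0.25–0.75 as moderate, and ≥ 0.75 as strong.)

r = 0.192 > 0 so the relationship is positive.
|r| = 0.192, which falls in the weak range.

weak positive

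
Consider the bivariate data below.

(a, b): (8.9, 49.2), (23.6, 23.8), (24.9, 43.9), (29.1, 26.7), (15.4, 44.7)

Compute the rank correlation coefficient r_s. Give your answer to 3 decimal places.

Rank a: 1, 3, 4, 5, 2
Rank b: 5, 1, 3, 2, 4
d = rank(a) − rank(b): -4, 2, 1, 3, -2; Σd² = 34
ρ = 1 − 6Σd² / [n(n²−1)] = 1 − 6×34 / (5×24) = 1 − 204/120 ≈ -0.700

-0.700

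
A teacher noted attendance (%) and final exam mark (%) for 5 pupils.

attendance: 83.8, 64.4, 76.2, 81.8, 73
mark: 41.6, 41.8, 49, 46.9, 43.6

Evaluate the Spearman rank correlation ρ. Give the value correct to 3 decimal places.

-0.100

Rank attendance: 5, 1, 3, 4, 2
Rank mark: 1, 2, 5, 4, 3
d = rank(attendance) − rank(mark): 4, -1, -2, 0, -1; Σd² = 22
ρ = 1 − 6Σd² / [n(n²−1)] = 1 − 6×22 / (5×24) = 1 − 132/120 ≈ -0.100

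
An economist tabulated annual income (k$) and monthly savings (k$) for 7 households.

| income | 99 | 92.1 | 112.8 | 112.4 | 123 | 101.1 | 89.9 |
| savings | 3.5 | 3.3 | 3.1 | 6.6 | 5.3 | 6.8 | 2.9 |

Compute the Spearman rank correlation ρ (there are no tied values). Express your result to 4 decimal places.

Rank income: 3, 2, 6, 5, 7, 4, 1
Rank savings: 4, 3, 2, 6, 5, 7, 1
d = rank(income) − rank(savings): -1, -1, 4, -1, 2, -3, 0; Σd² = 32
ρ = 1 − 6Σd² / [n(n²−1)] = 1 − 6×32 / (7×48) = 1 − 192/336 ≈ 0.4286

0.4286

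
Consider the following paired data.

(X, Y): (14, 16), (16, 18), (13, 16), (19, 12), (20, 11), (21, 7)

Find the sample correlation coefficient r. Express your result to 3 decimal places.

n = 6, ΣX = 103, ΣY = 80, ΣX² = 1823, ΣY² = 1150, ΣXY = 1315
nΣXY − ΣXΣY = 7890 − 8240 = -350
nΣX² − (ΣX)² = 10938 − 10609 = 329; nΣY² − (ΣY)² = 6900 − 6400 = 500
r = -350 / √(329 × 500) = -350 / 405.5860 ≈ -0.863

-0.863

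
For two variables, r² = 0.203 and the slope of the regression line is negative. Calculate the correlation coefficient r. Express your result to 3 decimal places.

-0.451

|r| = √0.203 = 0.451
The association is negative, so r = −0.451.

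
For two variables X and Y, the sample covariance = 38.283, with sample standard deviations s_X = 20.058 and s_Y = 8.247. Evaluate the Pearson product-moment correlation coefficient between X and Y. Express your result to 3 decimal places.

0.231

r = Cov(X,Y) / (s_X · s_Y) = 38.283 / (20.058 × 8.247)
  = 38.283 / 165.4183 ≈ 0.231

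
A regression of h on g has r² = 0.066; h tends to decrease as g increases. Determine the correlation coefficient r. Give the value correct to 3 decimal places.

-0.257

|r| = √0.066 = 0.257
The association is negative, so r = −0.257.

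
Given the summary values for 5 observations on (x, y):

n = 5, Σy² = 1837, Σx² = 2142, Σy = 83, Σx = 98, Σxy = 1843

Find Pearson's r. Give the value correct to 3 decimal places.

r = (nΣxy − ΣxΣy) / √[(nΣx² − (Σx)²)(nΣy² − (Σy)²)]
Numerator: 5×1843 − 98×83 = 1081
Denominator: √[(10710 − 9604)(9185 − 6889)] = √[1106 × 2296] = 1593.5420
r = 1081 / 1593.5420 ≈ 0.678

0.678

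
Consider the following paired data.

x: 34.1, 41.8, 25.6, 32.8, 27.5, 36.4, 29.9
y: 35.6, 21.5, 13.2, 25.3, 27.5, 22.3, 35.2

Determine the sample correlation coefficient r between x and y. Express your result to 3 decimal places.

0.060

n = 7, Σx = 228.1, Σy = 180.6, Σx² = 7616.47, Σy² = 5036.52, Σxy = 5900.87
nΣxy − ΣxΣy = 41306.09 − 41194.86 = 111.23
nΣx² − (Σx)² = 53315.29 − 52029.61 = 1285.68; nΣy² − (Σy)² = 35255.64 − 32616.36 = 2639.28
r = 111.23 / √(1285.68 × 2639.28) = 111.23 / 1842.0829 ≈ 0.060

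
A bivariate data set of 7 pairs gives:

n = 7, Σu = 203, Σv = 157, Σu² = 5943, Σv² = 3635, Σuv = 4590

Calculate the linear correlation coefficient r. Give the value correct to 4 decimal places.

r = (nΣuv − ΣuΣv) / √[(nΣu² − (Σu)²)(nΣv² − (Σv)²)]
Numerator: 7×4590 − 203×157 = 259
Denominator: √[(41601 − 41209)(25445 − 24649)] = √[392 × 796] = 558.5982
r = 259 / 558.5982 ≈ 0.4637

0.4637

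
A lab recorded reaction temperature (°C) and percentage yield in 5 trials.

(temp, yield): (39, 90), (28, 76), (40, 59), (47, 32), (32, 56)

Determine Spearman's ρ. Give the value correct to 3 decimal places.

-0.500

Rank temp: 3, 1, 4, 5, 2
Rank yield: 5, 4, 3, 1, 2
d = rank(temp) − rank(yield): -2, -3, 1, 4, 0; Σd² = 30
ρ = 1 − 6Σd² / [n(n²−1)] = 1 − 6×30 / (5×24) = 1 − 180/120 ≈ -0.500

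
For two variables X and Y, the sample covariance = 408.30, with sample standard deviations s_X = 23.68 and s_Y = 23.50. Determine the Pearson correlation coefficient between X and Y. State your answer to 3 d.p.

0.734

r = Cov(X,Y) / (s_X · s_Y) = 408.30 / (23.68 × 23.50)
  = 408.30 / 556.4800 ≈ 0.734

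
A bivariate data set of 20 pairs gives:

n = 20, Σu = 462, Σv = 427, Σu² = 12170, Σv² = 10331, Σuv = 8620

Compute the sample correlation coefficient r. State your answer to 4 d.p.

-0.9221

r = (nΣuv − ΣuΣv) / √[(nΣu² − (Σu)²)(nΣv² − (Σv)²)]
Numerator: 20×8620 − 462×427 = -24874
Denominator: √[(243400 − 213444)(206620 − 182329)] = √[29956 × 24291] = 26975.1959
r = -24874 / 26975.1959 ≈ -0.9221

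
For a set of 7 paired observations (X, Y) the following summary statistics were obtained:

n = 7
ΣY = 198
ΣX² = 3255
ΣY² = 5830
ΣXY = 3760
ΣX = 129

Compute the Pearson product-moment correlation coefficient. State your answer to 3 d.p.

r = (nΣXY − ΣXΣY) / √[(nΣX² − (ΣX)²)(nΣY² − (ΣY)²)]
Numerator: 7×3760 − 129×198 = 778
Denominator: √[(22785 − 16641)(40810 − 39204)] = √[6144 × 1606] = 3141.2201
r = 778 / 3141.2201 ≈ 0.248

0.248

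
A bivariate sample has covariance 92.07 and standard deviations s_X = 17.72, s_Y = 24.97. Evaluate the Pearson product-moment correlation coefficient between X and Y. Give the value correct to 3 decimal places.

0.208

r = Cov(X,Y) / (s_X · s_Y) = 92.07 / (17.72 × 24.97)
  = 92.07 / 442.4684 ≈ 0.208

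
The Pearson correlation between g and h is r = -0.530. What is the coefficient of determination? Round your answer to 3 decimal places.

r² = (-0.530)² = 0.281

0.281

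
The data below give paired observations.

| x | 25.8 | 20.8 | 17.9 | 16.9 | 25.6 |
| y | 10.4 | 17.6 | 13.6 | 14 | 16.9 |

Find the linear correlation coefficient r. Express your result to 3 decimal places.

n = 5, Σx = 107, Σy = 72.5, Σx² = 2359.66, Σy² = 1084.49, Σxy = 1547.08
nΣxy − ΣxΣy = 7735.4 − 7757.5 = -22.1
nΣx² − (Σx)² = 11798.3 − 11449 = 349.3; nΣy² − (Σy)² = 5422.45 − 5256.25 = 166.2
r = -22.1 / √(349.3 × 166.2) = -22.1 / 240.9433 ≈ -0.092

-0.092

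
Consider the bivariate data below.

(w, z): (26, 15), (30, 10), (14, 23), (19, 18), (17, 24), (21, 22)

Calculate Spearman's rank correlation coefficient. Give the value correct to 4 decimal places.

Rank w: 5, 6, 1, 3, 2, 4
Rank z: 2, 1, 5, 3, 6, 4
d = rank(w) − rank(z): 3, 5, -4, 0, -4, 0; Σd² = 66
ρ = 1 − 6Σd² / [n(n²−1)] = 1 − 6×66 / (6×35) = 1 − 396/210 ≈ -0.8857

-0.8857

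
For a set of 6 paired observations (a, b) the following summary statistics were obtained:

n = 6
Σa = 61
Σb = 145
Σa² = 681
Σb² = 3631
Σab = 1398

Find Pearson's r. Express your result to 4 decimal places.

r = (nΣab − ΣaΣb) / √[(nΣa² − (Σa)²)(nΣb² − (Σb)²)]
Numerator: 6×1398 − 61×145 = -457
Denominator: √[(4086 − 3721)(21786 − 21025)] = √[365 × 761] = 527.0342
r = -457 / 527.0342 ≈ -0.8671

-0.8671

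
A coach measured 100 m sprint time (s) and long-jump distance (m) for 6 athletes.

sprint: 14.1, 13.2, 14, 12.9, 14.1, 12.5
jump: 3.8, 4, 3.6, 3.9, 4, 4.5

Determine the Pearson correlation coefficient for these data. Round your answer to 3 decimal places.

n = 6, Σx = 80.8, Σy = 23.8, Σx² = 1090.52, Σy² = 94.86, Σxy = 319.74
nΣxy − ΣxΣy = 1918.44 − 1923.04 = -4.6
nΣx² − (Σx)² = 6543.12 − 6528.64 = 14.48; nΣy² − (Σy)² = 569.16 − 566.44 = 2.72
r = -4.6 / √(14.48 × 2.72) = -4.6 / 6.2758 ≈ -0.733

-0.733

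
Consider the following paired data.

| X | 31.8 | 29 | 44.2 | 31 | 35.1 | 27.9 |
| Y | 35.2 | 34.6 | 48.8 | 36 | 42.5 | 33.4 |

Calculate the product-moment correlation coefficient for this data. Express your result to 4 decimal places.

n = 6, ΣX = 199, ΣY = 230.5, ΣX² = 6777.3, ΣY² = 9035.45, ΣXY = 7819.33
nΣXY − ΣXΣY = 46915.98 − 45869.5 = 1046.48
nΣX² − (ΣX)² = 40663.8 − 39601 = 1062.8; nΣY² − (ΣY)² = 54212.7 − 53130.25 = 1082.45
r = 1046.48 / √(1062.8 × 1082.45) = 1046.48 / 1072.5800 ≈ 0.9757

0.9757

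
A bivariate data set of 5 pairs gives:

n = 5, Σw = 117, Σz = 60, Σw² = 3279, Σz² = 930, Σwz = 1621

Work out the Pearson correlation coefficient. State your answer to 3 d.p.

0.644

r = (nΣwz − ΣwΣz) / √[(nΣw² − (Σw)²)(nΣz² − (Σz)²)]
Numerator: 5×1621 − 117×60 = 1085
Denominator: √[(16395 − 13689)(4650 − 3600)] = √[2706 × 1050] = 1685.6156
r = 1085 / 1685.6156 ≈ 0.644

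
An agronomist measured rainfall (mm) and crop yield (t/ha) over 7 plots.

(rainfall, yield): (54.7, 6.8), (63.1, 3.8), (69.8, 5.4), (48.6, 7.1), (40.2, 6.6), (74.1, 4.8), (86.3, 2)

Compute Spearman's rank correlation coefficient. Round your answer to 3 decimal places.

-0.786

Rank rainfall: 3, 4, 5, 2, 1, 6, 7
Rank yield: 6, 2, 4, 7, 5, 3, 1
d = rank(rainfall) − rank(yield): -3, 2, 1, -5, -4, 3, 6; Σd² = 100
ρ = 1 − 6Σd² / [n(n²−1)] = 1 − 6×100 / (7×48) = 1 − 600/336 ≈ -0.786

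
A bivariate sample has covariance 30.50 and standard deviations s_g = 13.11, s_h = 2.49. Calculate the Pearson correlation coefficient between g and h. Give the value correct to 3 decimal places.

r = Cov(g,h) / (s_g · s_h) = 30.50 / (13.11 × 2.49)
  = 30.50 / 32.6439 ≈ 0.934

0.934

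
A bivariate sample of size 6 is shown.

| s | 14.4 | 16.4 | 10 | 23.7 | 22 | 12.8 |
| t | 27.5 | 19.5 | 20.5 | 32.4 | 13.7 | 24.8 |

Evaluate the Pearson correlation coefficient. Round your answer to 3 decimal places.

n = 6, Σs = 99.3, Σt = 138.4, Σs² = 1785.85, Σt² = 3409.24, Σst = 2307.52
nΣst − ΣsΣt = 13845.12 − 13743.12 = 102
nΣs² − (Σs)² = 10715.1 − 9860.49 = 854.61; nΣt² − (Σt)² = 20455.44 − 19154.56 = 1300.88
r = 102 / √(854.61 × 1300.88) = 102 / 1054.3932 ≈ 0.097

0.097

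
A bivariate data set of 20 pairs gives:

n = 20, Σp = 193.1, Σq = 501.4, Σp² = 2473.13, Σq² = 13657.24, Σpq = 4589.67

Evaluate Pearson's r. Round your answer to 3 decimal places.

-0.309

r = (nΣpq − ΣpΣq) / √[(nΣp² − (Σp)²)(nΣq² − (Σq)²)]
Numerator: 20×4589.67 − 193.1×501.4 = -5026.94
Denominator: √[(49462.6 − 37287.61)(273144.8 − 251401.96)] = √[12174.99 × 21742.84] = 16270.1831
r = -5026.94 / 16270.1831 ≈ -0.309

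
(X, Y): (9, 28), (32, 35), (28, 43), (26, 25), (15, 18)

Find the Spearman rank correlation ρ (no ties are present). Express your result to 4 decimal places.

Rank X: 1, 5, 4, 3, 2
Rank Y: 3, 4, 5, 2, 1
d = rank(X) − rank(Y): -2, 1, -1, 1, 1; Σd² = 8
ρ = 1 − 6Σd² / [n(n²−1)] = 1 − 6×8 / (5×24) = 1 − 48/120 ≈ 0.6000

0.6000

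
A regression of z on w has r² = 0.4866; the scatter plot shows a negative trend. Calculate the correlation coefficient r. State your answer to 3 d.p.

-0.698

|r| = √0.4866 = 0.698
The association is negative, so r = −0.698.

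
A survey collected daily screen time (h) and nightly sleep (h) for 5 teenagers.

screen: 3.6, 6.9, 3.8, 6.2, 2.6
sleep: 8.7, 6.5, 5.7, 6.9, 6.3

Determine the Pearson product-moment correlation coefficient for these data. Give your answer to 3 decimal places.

n = 5, Σx = 23.1, Σy = 34.1, Σx² = 120.21, Σy² = 237.73, Σxy = 156.99
nΣxy − ΣxΣy = 784.95 − 787.71 = -2.76
nΣx² − (Σx)² = 601.05 − 533.61 = 67.44; nΣy² − (Σy)² = 1188.65 − 1162.81 = 25.84
r = -2.76 / √(67.44 × 25.84) = -2.76 / 41.7451 ≈ -0.066

-0.066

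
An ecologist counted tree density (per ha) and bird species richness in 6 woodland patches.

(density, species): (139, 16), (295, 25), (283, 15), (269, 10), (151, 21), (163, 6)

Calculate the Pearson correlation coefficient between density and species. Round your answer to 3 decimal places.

n = 6, Σx = 1300, Σy = 93, Σx² = 308166, Σy² = 1683, Σxy = 20683
nΣxy − ΣxΣy = 124098 − 120900 = 3198
nΣx² − (Σx)² = 1848996 − 1690000 = 158996; nΣy² − (Σy)² = 10098 − 8649 = 1449
r = 3198 / √(158996 × 1449) = 3198 / 15178.4454 ≈ 0.211

0.211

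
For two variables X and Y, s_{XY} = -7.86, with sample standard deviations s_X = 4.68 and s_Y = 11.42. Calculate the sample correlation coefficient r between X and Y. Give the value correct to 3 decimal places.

r = Cov(X,Y) / (s_X · s_Y) = -7.86 / (4.68 × 11.42)
  = -7.86 / 53.4456 ≈ -0.147

-0.147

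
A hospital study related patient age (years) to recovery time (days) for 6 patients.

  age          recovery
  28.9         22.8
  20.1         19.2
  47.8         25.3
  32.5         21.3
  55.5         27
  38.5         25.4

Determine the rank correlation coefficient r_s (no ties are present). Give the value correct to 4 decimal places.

Rank age: 2, 1, 5, 3, 6, 4
Rank recovery: 3, 1, 4, 2, 6, 5
d = rank(age) − rank(recovery): -1, 0, 1, 1, 0, -1; Σd² = 4
ρ = 1 − 6Σd² / [n(n²−1)] = 1 − 6×4 / (6×35) = 1 − 24/210 ≈ 0.8857

0.8857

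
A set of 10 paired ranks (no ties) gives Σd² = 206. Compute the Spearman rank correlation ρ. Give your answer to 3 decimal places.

ρ = 1 − 6Σd² / [n(n²−1)] = 1 − 6×206 / (10×99)
  = 1 − 1236/990 = 1 − 1.2485 ≈ -0.248

-0.248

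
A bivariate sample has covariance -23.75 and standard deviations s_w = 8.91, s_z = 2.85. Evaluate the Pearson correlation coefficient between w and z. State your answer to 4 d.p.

r = Cov(w,z) / (s_w · s_z) = -23.75 / (8.91 × 2.85)
  = -23.75 / 25.3935 ≈ -0.9353

-0.9353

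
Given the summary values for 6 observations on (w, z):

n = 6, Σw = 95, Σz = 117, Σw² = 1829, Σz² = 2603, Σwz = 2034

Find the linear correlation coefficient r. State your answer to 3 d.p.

0.562

r = (nΣwz − ΣwΣz) / √[(nΣw² − (Σw)²)(nΣz² − (Σz)²)]
Numerator: 6×2034 − 95×117 = 1089
Denominator: √[(10974 − 9025)(15618 − 13689)] = √[1949 × 1929] = 1938.9742
r = 1089 / 1938.9742 ≈ 0.562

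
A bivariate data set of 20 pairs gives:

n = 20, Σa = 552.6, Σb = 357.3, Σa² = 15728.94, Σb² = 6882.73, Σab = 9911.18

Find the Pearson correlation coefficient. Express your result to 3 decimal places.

r = (nΣab − ΣaΣb) / √[(nΣa² − (Σa)²)(nΣb² − (Σb)²)]
Numerator: 20×9911.18 − 552.6×357.3 = 779.62
Denominator: √[(314578.8 − 305366.76)(137654.6 − 127663.29)] = √[9212.04 × 9991.31] = 9593.7661
r = 779.62 / 9593.7661 ≈ 0.081

0.081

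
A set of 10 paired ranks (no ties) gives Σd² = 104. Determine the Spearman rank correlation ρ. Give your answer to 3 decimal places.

ρ = 1 − 6Σd² / [n(n²−1)] = 1 − 6×104 / (10×99)
  = 1 − 624/990 = 1 − 0.6303 ≈ 0.370

0.370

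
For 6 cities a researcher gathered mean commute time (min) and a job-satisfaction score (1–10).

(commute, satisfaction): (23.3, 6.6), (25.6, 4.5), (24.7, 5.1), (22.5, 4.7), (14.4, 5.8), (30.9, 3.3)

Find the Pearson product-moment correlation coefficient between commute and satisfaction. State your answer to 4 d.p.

-0.6823

n = 6, Σx = 141.4, Σy = 30, Σx² = 3476.76, Σy² = 156.44, Σxy = 686.19
nΣxy − ΣxΣy = 4117.14 − 4242 = -124.86
nΣx² − (Σx)² = 20860.56 − 19993.96 = 866.6; nΣy² − (Σy)² = 938.64 − 900 = 38.64
r = -124.86 / √(866.6 × 38.64) = -124.86 / 182.9902 ≈ -0.6823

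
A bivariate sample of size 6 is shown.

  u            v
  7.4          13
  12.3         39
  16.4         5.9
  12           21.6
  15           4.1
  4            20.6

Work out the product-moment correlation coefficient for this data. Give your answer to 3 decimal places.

-0.298

n = 6, Σu = 67.1, Σv = 104.2, Σu² = 860.01, Σv² = 2632.54, Σuv = 1075.76
nΣuv − ΣuΣv = 6454.56 − 6991.82 = -537.26
nΣu² − (Σu)² = 5160.06 − 4502.41 = 657.65; nΣv² − (Σv)² = 15795.24 − 10857.64 = 4937.6
r = -537.26 / √(657.65 × 4937.6) = -537.26 / 1802.0024 ≈ -0.298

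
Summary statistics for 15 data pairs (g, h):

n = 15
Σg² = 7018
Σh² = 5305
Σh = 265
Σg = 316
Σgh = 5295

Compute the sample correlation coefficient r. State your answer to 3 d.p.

r = (nΣgh − ΣgΣh) / √[(nΣg² − (Σg)²)(nΣh² − (Σh)²)]
Numerator: 15×5295 − 316×265 = -4315
Denominator: √[(105270 − 99856)(79575 − 70225)] = √[5414 × 9350] = 7114.8366
r = -4315 / 7114.8366 ≈ -0.606

-0.606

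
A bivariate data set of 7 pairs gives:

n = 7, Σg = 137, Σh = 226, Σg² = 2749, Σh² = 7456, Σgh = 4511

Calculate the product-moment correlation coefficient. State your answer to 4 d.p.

r = (nΣgh − ΣgΣh) / √[(nΣg² − (Σg)²)(nΣh² − (Σh)²)]
Numerator: 7×4511 − 137×226 = 615
Denominator: √[(19243 − 18769)(52192 − 51076)] = √[474 × 1116] = 727.3129
r = 615 / 727.3129 ≈ 0.8456

0.8456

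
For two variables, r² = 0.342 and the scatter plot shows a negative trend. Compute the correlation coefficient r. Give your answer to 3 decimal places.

|r| = √0.342 = 0.585
The association is negative, so r = −0.585.

-0.585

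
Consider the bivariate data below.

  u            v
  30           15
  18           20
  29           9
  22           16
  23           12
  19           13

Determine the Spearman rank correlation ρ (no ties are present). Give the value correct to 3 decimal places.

-0.543

Rank u: 6, 1, 5, 3, 4, 2
Rank v: 4, 6, 1, 5, 2, 3
d = rank(u) − rank(v): 2, -5, 4, -2, 2, -1; Σd² = 54
ρ = 1 − 6Σd² / [n(n²−1)] = 1 − 6×54 / (6×35) = 1 − 324/210 ≈ -0.543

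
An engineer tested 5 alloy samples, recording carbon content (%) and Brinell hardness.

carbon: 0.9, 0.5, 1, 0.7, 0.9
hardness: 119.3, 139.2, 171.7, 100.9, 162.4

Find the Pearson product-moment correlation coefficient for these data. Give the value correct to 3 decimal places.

n = 5, Σx = 4, Σy = 693.5, Σx² = 3.36, Σy² = 99644.59, Σxy = 565.46
nΣxy − ΣxΣy = 2827.3 − 2774 = 53.3
nΣx² − (Σx)² = 16.8 − 16 = 0.8; nΣy² − (Σy)² = 498222.95 − 480942.25 = 17280.7
r = 53.3 / √(0.8 × 17280.7) = 53.3 / 117.5779 ≈ 0.453

0.453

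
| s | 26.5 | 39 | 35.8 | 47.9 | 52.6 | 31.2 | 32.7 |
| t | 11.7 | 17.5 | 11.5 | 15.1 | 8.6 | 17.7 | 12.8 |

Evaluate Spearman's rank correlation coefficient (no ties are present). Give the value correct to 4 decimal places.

Rank s: 1, 5, 4, 6, 7, 2, 3
Rank t: 3, 6, 2, 5, 1, 7, 4
d = rank(s) − rank(t): -2, -1, 2, 1, 6, -5, -1; Σd² = 72
ρ = 1 − 6Σd² / [n(n²−1)] = 1 − 6×72 / (7×48) = 1 − 432/336 ≈ -0.2857

-0.2857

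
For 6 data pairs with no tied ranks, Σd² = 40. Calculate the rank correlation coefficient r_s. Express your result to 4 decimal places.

ρ = 1 − 6Σd² / [n(n²−1)] = 1 − 6×40 / (6×35)
  = 1 − 240/210 = 1 − 1.14286 ≈ -0.1429

-0.1429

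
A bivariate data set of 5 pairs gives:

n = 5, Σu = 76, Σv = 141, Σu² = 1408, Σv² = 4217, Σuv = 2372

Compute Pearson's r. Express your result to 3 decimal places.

r = (nΣuv − ΣuΣv) / √[(nΣu² − (Σu)²)(nΣv² − (Σv)²)]
Numerator: 5×2372 − 76×141 = 1144
Denominator: √[(7040 − 5776)(21085 − 19881)] = √[1264 × 1204] = 1233.6353
r = 1144 / 1233.6353 ≈ 0.927

0.927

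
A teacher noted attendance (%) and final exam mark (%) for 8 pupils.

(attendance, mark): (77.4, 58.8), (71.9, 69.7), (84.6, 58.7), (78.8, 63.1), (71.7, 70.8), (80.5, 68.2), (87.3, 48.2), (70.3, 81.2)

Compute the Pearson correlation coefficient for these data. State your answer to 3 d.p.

-0.869

n = 8, Σx = 622.5, Σy = 518.7, Σx² = 48711.49, Σy² = 34323.39, Σxy = 39983.53
nΣxy − ΣxΣy = 319868.24 − 322890.75 = -3022.51
nΣx² − (Σx)² = 389691.92 − 387506.25 = 2185.67; nΣy² − (Σy)² = 274587.12 − 269049.69 = 5537.43
r = -3022.51 / √(2185.67 × 5537.43) = -3022.51 / 3478.9358 ≈ -0.869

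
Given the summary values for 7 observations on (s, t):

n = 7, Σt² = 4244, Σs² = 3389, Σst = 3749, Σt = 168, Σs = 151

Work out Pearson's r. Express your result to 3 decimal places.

0.748

r = (nΣst − ΣsΣt) / √[(nΣs² − (Σs)²)(nΣt² − (Σt)²)]
Numerator: 7×3749 − 151×168 = 875
Denominator: √[(23723 − 22801)(29708 − 28224)] = √[922 × 1484] = 1169.7213
r = 875 / 1169.7213 ≈ 0.748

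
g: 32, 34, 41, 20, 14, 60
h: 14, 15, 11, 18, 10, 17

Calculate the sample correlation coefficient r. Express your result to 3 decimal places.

n = 6, Σg = 201, Σh = 85, Σg² = 8057, Σh² = 1255, Σgh = 2929
nΣgh − ΣgΣh = 17574 − 17085 = 489
nΣg² − (Σg)² = 48342 − 40401 = 7941; nΣh² − (Σh)² = 7530 − 7225 = 305
r = 489 / √(7941 × 305) = 489 / 1556.2792 ≈ 0.314

0.314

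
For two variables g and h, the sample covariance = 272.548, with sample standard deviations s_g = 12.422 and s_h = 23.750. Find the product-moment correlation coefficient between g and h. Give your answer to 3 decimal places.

0.924

r = Cov(g,h) / (s_g · s_h) = 272.548 / (12.422 × 23.750)
  = 272.548 / 295.0225 ≈ 0.924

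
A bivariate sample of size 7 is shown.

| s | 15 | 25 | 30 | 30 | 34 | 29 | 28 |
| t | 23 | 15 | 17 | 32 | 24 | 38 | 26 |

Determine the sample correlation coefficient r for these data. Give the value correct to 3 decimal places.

n = 7, Σs = 191, Σt = 175, Σs² = 5431, Σt² = 4763, Σst = 4836
nΣst − ΣsΣt = 33852 − 33425 = 427
nΣs² − (Σs)² = 38017 − 36481 = 1536; nΣt² − (Σt)² = 33341 − 30625 = 2716
r = 427 / √(1536 × 2716) = 427 / 2042.4926 ≈ 0.209

0.209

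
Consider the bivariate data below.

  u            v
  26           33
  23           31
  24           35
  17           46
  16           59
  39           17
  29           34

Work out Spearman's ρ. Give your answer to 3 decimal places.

Rank u: 5, 3, 4, 2, 1, 7, 6
Rank v: 3, 2, 5, 6, 7, 1, 4
d = rank(u) − rank(v): 2, 1, -1, -4, -6, 6, 2; Σd² = 98
ρ = 1 − 6Σd² / [n(n²−1)] = 1 − 6×98 / (7×48) = 1 − 588/336 ≈ -0.750

-0.750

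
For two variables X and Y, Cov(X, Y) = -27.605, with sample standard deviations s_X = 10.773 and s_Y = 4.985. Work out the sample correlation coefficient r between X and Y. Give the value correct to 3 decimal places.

r = Cov(X,Y) / (s_X · s_Y) = -27.605 / (10.773 × 4.985)
  = -27.605 / 53.7034 ≈ -0.514

-0.514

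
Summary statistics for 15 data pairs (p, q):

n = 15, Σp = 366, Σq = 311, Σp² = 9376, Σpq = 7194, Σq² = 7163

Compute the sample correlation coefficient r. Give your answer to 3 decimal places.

r = (nΣpq − ΣpΣq) / √[(nΣp² − (Σp)²)(nΣq² − (Σq)²)]
Numerator: 15×7194 − 366×311 = -5916
Denominator: √[(140640 − 133956)(107445 − 96721)] = √[6684 × 10724] = 8466.3579
r = -5916 / 8466.3579 ≈ -0.699

-0.699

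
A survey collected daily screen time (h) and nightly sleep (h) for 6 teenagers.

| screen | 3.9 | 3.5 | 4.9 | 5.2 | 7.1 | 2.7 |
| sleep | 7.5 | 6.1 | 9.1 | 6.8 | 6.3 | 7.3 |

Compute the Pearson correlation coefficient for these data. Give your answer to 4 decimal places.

n = 6, Σx = 27.3, Σy = 43.1, Σx² = 136.21, Σy² = 315.49, Σxy = 194.99
nΣxy − ΣxΣy = 1169.94 − 1176.63 = -6.69
nΣx² − (Σx)² = 817.26 − 745.29 = 71.97; nΣy² − (Σy)² = 1892.94 − 1857.61 = 35.33
r = -6.69 / √(71.97 × 35.33) = -6.69 / 50.4252 ≈ -0.1327

-0.1327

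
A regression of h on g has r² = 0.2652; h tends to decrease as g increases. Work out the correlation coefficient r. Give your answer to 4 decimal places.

-0.5150

|r| = √0.2652 = 0.5150
The association is negative, so r = −0.5150.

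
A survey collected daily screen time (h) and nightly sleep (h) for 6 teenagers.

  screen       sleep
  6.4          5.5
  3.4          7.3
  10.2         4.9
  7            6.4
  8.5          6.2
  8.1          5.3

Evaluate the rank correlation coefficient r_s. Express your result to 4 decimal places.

-0.7143

Rank screen: 2, 1, 6, 3, 5, 4
Rank sleep: 3, 6, 1, 5, 4, 2
d = rank(screen) − rank(sleep): -1, -5, 5, -2, 1, 2; Σd² = 60
ρ = 1 − 6Σd² / [n(n²−1)] = 1 − 6×60 / (6×35) = 1 − 360/210 ≈ -0.7143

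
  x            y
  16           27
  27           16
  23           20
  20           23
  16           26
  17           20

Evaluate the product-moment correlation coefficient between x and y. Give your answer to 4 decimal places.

-0.8460

n = 6, Σx = 119, Σy = 132, Σx² = 2459, Σy² = 2990, Σxy = 2540
nΣxy − ΣxΣy = 15240 − 15708 = -468
nΣx² − (Σx)² = 14754 − 14161 = 593; nΣy² − (Σy)² = 17940 − 17424 = 516
r = -468 / √(593 × 516) = -468 / 553.1618 ≈ -0.8460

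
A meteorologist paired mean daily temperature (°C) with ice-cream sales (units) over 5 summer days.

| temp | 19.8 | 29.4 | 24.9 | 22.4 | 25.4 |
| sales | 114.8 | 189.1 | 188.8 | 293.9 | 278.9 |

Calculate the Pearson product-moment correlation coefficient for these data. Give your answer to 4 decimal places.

n = 5, Σx = 121.9, Σy = 1065.5, Σx² = 3023.33, Σy² = 248745.71, Σxy = 26201.12
nΣxy − ΣxΣy = 131005.6 − 129884.45 = 1121.15
nΣx² − (Σx)² = 15116.65 − 14859.61 = 257.04; nΣy² − (Σy)² = 1243728.55 − 1135290.25 = 108438.3
r = 1121.15 / √(257.04 × 108438.3) = 1121.15 / 5279.4868 ≈ 0.2124

0.2124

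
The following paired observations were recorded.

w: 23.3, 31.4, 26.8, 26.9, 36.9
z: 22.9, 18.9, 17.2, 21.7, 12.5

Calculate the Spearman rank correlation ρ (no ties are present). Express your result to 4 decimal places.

Rank w: 1, 4, 2, 3, 5
Rank z: 5, 3, 2, 4, 1
d = rank(w) − rank(z): -4, 1, 0, -1, 4; Σd² = 34
ρ = 1 − 6Σd² / [n(n²−1)] = 1 − 6×34 / (5×24) = 1 − 204/120 ≈ -0.7000

-0.7000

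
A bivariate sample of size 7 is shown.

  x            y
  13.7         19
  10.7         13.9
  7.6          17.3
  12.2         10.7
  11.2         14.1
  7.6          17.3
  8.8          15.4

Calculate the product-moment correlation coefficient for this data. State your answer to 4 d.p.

n = 7, Σx = 71.8, Σy = 107.7, Σx² = 769.42, Σy² = 1703.25, Σxy = 1095.97
nΣxy − ΣxΣy = 7671.79 − 7732.86 = -61.07
nΣx² − (Σx)² = 5385.94 − 5155.24 = 230.7; nΣy² − (Σy)² = 11922.75 − 11599.29 = 323.46
r = -61.07 / √(230.7 × 323.46) = -61.07 / 273.1707 ≈ -0.2236

-0.2236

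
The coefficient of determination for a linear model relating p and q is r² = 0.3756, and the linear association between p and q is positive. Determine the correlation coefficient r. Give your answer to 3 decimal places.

0.613

|r| = √0.3756 = 0.613
The association is positive, so r = 0.613.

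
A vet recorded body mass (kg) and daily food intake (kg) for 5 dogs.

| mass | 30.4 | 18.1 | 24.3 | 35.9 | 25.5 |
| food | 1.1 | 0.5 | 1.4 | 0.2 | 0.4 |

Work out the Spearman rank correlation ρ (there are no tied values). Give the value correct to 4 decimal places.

Rank mass: 4, 1, 2, 5, 3
Rank food: 4, 3, 5, 1, 2
d = rank(mass) − rank(food): 0, -2, -3, 4, 1; Σd² = 30
ρ = 1 − 6Σd² / [n(n²−1)] = 1 − 6×30 / (5×24) = 1 − 180/120 ≈ -0.5000

-0.5000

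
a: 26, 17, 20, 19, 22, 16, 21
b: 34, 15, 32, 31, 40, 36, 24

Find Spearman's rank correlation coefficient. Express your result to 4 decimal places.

0.2857

Rank a: 7, 2, 4, 3, 6, 1, 5
Rank b: 5, 1, 4, 3, 7, 6, 2
d = rank(a) − rank(b): 2, 1, 0, 0, -1, -5, 3; Σd² = 40
ρ = 1 − 6Σd² / [n(n²−1)] = 1 − 6×40 / (7×48) = 1 − 240/336 ≈ 0.2857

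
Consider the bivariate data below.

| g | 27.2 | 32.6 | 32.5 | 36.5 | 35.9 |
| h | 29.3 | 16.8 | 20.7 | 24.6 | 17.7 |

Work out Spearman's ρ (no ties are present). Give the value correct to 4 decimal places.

Rank g: 1, 3, 2, 5, 4
Rank h: 5, 1, 3, 4, 2
d = rank(g) − rank(h): -4, 2, -1, 1, 2; Σd² = 26
ρ = 1 − 6Σd² / [n(n²−1)] = 1 − 6×26 / (5×24) = 1 − 156/120 ≈ -0.3000

-0.3000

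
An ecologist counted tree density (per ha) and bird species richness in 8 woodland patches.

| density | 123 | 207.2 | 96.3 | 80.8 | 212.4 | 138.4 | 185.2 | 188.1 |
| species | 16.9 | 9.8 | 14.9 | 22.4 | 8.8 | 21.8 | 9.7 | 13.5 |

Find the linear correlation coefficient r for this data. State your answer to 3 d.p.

-0.815

n = 8, Σx = 1231.4, Σy = 117.8, Σx² = 207812.14, Σy² = 1934.44, Σxy = 16576.08
nΣxy − ΣxΣy = 132608.64 − 145058.92 = -12450.28
nΣx² − (Σx)² = 1662497.12 − 1516345.96 = 146151.16; nΣy² − (Σy)² = 15475.52 − 13876.84 = 1598.68
r = -12450.28 / √(146151.16 × 1598.68) = -12450.28 / 15285.5794 ≈ -0.815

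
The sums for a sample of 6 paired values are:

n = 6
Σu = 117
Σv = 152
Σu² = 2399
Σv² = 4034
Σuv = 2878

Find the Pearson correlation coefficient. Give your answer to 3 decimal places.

-0.586

r = (nΣuv − ΣuΣv) / √[(nΣu² − (Σu)²)(nΣv² − (Σv)²)]
Numerator: 6×2878 − 117×152 = -516
Denominator: √[(14394 − 13689)(24204 − 23104)] = √[705 × 1100] = 880.6248
r = -516 / 880.6248 ≈ -0.586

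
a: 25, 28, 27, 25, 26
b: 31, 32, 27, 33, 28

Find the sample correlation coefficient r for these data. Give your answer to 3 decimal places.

-0.237

n = 5, Σa = 131, Σb = 151, Σa² = 3439, Σb² = 4587, Σab = 3953
nΣab − ΣaΣb = 19765 − 19781 = -16
nΣa² − (Σa)² = 17195 − 17161 = 34; nΣb² − (Σb)² = 22935 − 22801 = 134
r = -16 / √(34 × 134) = -16 / 67.4981 ≈ -0.237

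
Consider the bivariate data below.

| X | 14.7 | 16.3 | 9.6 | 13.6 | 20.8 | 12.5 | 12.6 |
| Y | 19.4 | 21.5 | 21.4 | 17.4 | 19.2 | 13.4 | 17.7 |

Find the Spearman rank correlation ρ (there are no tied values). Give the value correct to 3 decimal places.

0.286

Rank X: 5, 6, 1, 4, 7, 2, 3
Rank Y: 5, 7, 6, 2, 4, 1, 3
d = rank(X) − rank(Y): 0, -1, -5, 2, 3, 1, 0; Σd² = 40
ρ = 1 − 6Σd² / [n(n²−1)] = 1 − 6×40 / (7×48) = 1 − 240/336 ≈ 0.286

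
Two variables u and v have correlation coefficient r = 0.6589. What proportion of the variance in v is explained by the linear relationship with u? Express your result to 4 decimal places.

r² = (0.6589)² = 0.4341

0.4341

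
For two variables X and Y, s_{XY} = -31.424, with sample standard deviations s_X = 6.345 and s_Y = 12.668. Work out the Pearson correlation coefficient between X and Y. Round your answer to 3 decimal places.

r = Cov(X,Y) / (s_X · s_Y) = -31.424 / (6.345 × 12.668)
  = -31.424 / 80.3785 ≈ -0.391

-0.391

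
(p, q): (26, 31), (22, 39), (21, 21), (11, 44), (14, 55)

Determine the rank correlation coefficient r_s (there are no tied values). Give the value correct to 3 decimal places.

-0.600

Rank p: 5, 4, 3, 1, 2
Rank q: 2, 3, 1, 4, 5
d = rank(p) − rank(q): 3, 1, 2, -3, -3; Σd² = 32
ρ = 1 − 6Σd² / [n(n²−1)] = 1 − 6×32 / (5×24) = 1 − 192/120 ≈ -0.600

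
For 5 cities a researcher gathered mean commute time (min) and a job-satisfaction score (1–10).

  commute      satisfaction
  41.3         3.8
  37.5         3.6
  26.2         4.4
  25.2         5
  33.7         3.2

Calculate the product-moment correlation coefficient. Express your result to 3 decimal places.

-0.734

n = 5, Σx = 163.9, Σy = 20, Σx² = 5569.11, Σy² = 82, Σxy = 641.06
nΣxy − ΣxΣy = 3205.3 − 3278 = -72.7
nΣx² − (Σx)² = 27845.55 − 26863.21 = 982.34; nΣy² − (Σy)² = 410 − 400 = 10
r = -72.7 / √(982.34 × 10) = -72.7 / 99.1131 ≈ -0.734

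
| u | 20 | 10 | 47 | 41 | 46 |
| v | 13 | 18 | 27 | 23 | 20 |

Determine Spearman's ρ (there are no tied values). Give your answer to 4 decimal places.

Rank u: 2, 1, 5, 3, 4
Rank v: 1, 2, 5, 4, 3
d = rank(u) − rank(v): 1, -1, 0, -1, 1; Σd² = 4
ρ = 1 − 6Σd² / [n(n²−1)] = 1 − 6×4 / (5×24) = 1 − 24/120 ≈ 0.8000

0.8000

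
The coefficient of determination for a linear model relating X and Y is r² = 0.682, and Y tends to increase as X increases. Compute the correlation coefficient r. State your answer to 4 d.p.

|r| = √0.682 = 0.8258
The association is positive, so r = 0.8258.

0.8258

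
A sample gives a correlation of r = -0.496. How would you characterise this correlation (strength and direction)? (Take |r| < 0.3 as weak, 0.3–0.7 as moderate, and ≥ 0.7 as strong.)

r = -0.496 < 0 so the relationship is negative.
|r| = 0.496, which falls in the moderate range.

moderate negative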